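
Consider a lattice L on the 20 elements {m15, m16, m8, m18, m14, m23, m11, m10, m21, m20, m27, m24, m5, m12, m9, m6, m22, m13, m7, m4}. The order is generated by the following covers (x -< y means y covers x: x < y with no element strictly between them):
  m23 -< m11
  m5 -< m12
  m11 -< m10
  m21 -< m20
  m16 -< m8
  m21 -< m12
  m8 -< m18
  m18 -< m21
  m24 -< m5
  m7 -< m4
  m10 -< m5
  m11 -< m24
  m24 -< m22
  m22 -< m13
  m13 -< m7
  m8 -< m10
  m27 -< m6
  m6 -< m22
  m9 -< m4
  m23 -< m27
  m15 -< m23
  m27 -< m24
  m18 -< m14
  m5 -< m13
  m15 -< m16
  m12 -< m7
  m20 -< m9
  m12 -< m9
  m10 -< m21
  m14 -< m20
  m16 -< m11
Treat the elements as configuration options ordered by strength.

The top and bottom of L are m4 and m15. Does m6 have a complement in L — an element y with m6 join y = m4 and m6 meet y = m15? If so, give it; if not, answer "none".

Need y with m6 ∨ y = m4 and m6 ∧ y = m15.
Checking each element gives: m14.

m14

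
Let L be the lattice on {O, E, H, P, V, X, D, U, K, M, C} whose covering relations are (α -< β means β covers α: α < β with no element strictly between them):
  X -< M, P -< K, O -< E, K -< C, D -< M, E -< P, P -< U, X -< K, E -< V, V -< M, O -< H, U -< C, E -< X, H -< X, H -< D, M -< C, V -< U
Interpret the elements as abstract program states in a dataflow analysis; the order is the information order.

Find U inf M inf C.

Common lower bounds of {U, M, C}: E, O, V.
The greatest among these is V.

V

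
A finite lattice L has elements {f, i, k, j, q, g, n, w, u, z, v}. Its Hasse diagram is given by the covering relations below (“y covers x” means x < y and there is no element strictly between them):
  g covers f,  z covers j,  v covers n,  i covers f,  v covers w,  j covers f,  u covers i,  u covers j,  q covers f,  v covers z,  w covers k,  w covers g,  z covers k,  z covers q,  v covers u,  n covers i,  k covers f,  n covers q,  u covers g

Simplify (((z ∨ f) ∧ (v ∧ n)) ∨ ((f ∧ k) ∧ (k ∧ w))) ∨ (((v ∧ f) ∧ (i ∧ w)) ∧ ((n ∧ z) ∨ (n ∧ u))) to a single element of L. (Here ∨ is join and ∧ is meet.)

z ∨ f = z
v ∧ n = n
z ∧ n = q
f ∧ k = f
k ∧ w = k
f ∧ k = f
q ∨ f = q
v ∧ f = f
i ∧ w = f
f ∧ f = f
n ∧ z = q
n ∧ u = i
q ∨ i = n
f ∧ n = f
q ∨ f = q

q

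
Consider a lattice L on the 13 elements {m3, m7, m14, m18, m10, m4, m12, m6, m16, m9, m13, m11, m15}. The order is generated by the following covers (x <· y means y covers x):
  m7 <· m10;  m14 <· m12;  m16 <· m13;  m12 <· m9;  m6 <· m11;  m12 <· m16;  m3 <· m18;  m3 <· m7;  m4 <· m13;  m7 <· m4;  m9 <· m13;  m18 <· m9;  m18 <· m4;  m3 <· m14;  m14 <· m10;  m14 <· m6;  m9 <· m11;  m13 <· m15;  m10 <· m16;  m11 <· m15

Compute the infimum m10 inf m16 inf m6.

m14

Common lower bounds of {m10, m16, m6}: m14, m3.
The greatest among these is m14.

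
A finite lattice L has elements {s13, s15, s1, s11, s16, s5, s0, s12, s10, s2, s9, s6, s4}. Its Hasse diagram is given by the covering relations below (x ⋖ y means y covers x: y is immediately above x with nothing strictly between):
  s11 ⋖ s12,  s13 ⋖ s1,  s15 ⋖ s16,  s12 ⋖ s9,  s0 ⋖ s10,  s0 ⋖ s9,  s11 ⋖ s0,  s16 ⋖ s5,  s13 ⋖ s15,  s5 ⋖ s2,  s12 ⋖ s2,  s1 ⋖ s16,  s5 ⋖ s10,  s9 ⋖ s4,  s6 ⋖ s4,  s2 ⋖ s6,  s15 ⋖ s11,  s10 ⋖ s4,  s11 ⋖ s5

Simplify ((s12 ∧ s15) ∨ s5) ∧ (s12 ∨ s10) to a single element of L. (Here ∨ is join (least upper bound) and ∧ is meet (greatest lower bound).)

s12 ∧ s15 = s15
s15 ∨ s5 = s5
s12 ∨ s10 = s4
s5 ∧ s4 = s5

s5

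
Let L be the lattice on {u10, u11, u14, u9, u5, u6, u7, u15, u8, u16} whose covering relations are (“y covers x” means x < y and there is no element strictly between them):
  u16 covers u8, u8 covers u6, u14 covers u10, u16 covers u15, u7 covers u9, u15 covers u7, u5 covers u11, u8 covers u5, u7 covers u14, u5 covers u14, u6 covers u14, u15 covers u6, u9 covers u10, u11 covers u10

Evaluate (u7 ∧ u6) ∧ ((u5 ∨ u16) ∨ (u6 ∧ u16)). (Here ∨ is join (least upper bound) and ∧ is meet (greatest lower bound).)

u7 ∧ u6 = u14
u5 ∨ u16 = u16
u6 ∧ u16 = u6
u16 ∨ u6 = u16
u14 ∧ u16 = u14

u14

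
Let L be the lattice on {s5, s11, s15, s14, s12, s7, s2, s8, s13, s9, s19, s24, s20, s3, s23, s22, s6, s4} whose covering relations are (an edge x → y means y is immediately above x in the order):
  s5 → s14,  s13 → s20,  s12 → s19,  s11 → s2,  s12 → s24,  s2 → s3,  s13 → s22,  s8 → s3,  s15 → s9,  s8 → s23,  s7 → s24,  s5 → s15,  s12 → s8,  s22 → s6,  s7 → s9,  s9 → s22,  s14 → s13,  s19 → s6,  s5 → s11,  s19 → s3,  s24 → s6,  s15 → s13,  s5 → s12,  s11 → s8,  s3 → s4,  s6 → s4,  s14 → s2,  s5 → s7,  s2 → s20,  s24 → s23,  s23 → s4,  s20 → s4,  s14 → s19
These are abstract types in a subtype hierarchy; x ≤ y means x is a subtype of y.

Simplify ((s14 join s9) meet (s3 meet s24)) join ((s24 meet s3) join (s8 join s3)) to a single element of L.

s14 ∨ s9 = s22
s3 ∧ s24 = s12
s22 ∧ s12 = s5
s24 ∧ s3 = s12
s8 ∨ s3 = s3
s12 ∨ s3 = s3
s5 ∨ s3 = s3

s3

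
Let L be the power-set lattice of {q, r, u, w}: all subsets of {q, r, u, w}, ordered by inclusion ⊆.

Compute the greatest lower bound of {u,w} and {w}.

Under ⊆, meet is intersection: {u,w} ∩ {w} = {w}.

{w}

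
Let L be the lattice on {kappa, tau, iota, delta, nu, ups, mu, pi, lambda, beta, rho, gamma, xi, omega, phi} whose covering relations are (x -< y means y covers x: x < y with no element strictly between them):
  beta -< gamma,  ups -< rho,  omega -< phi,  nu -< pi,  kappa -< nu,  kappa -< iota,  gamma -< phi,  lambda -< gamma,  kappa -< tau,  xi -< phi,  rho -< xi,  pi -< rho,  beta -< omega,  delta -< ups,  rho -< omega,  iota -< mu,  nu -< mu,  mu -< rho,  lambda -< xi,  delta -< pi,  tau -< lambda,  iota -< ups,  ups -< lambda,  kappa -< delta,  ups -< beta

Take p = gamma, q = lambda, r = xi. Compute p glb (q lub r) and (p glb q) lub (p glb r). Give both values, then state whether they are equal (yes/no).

q lub r = xi, so p glb (q lub r) = gamma glb xi = lambda.
p glb q = lambda and p glb r = lambda, so (p glb q) lub (p glb r) = lambda lub lambda = lambda.
Equal: yes.

lambda; lambda; yes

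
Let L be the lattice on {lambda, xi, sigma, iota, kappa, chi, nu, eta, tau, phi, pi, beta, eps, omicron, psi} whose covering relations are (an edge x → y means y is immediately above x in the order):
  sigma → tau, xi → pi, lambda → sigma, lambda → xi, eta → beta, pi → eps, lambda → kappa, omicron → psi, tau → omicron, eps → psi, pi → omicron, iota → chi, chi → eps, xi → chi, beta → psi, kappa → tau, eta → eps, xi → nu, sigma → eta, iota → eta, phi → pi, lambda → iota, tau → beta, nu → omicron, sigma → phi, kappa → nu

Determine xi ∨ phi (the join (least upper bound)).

Common upper bounds of {xi, phi}: eps, omicron, pi, psi.
The least among these is pi.

pi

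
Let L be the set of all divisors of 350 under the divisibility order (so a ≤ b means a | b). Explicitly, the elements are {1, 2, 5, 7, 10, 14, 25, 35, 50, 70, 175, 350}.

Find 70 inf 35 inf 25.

Common lower bounds of {70, 35, 25}: 1, 5.
The greatest among these is 5.

5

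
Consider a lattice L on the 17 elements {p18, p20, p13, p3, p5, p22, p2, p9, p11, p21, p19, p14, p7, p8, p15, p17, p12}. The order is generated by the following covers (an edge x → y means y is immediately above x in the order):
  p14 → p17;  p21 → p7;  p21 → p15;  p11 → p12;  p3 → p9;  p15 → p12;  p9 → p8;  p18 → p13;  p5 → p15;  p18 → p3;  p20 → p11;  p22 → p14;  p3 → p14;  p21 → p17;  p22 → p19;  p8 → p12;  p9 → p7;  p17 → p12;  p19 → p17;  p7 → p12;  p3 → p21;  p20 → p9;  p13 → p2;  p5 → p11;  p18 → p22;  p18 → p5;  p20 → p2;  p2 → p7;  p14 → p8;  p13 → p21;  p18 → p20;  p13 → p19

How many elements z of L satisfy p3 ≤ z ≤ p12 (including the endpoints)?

9

The interval [p3, p12] = {p12, p14, p15, p17, p21, p3, p7, p8, p9}, which has 9 elements.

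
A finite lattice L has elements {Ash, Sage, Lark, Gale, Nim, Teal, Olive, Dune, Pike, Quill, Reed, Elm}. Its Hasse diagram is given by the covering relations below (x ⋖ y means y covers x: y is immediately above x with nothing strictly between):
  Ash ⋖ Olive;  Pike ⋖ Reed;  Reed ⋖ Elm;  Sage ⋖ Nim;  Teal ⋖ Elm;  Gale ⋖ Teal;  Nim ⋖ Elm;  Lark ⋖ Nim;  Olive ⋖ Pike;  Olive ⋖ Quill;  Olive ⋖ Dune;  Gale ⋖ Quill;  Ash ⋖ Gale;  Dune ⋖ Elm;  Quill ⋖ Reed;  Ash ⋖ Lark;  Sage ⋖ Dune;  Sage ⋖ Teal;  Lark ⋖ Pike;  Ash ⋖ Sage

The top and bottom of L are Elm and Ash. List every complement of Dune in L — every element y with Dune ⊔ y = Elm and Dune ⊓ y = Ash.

Gale, Lark

Need y with Dune ∨ y = Elm and Dune ∧ y = Ash.
Checking each element gives: Gale, Lark.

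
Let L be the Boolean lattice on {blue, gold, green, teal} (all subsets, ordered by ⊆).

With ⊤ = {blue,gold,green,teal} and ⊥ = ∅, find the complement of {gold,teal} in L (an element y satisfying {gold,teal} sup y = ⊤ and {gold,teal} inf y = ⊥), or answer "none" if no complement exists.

Need y with {gold,teal} ∨ y = {blue,gold,green,teal} and {gold,teal} ∧ y = ∅.
Checking each element gives: {blue,green}.

{blue,green}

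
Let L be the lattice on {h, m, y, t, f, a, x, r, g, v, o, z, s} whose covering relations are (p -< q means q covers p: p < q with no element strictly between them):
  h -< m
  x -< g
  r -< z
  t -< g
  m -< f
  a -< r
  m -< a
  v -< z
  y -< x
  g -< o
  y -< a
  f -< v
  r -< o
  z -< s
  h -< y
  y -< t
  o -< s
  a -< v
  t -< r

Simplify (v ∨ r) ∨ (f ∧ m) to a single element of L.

z

v ∨ r = z
f ∧ m = m
z ∨ m = z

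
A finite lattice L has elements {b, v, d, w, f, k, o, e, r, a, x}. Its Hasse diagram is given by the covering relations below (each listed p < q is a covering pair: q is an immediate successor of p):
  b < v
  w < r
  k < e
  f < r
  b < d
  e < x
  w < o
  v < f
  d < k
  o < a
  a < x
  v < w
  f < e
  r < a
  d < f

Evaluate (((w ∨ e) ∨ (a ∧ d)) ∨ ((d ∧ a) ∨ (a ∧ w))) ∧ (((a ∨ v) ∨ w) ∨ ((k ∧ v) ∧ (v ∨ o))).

a

w ∨ e = x
a ∧ d = d
x ∨ d = x
d ∧ a = d
a ∧ w = w
d ∨ w = r
x ∨ r = x
a ∨ v = a
a ∨ w = a
k ∧ v = b
v ∨ o = o
b ∧ o = b
a ∨ b = a
x ∧ a = a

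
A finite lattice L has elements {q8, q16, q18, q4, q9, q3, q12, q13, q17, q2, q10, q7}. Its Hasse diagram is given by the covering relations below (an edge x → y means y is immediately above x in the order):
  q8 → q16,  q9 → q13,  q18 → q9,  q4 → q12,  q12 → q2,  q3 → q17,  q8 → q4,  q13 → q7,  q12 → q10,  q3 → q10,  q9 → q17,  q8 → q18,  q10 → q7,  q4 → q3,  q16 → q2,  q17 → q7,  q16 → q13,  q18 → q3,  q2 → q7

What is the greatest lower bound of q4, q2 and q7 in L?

q4

Common lower bounds of {q4, q2, q7}: q4, q8.
The greatest among these is q4.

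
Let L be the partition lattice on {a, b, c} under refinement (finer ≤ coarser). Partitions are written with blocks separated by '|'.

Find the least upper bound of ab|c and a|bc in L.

The join of ab|c and a|bc merges any blocks that overlap across the partitions, giving abc.

abc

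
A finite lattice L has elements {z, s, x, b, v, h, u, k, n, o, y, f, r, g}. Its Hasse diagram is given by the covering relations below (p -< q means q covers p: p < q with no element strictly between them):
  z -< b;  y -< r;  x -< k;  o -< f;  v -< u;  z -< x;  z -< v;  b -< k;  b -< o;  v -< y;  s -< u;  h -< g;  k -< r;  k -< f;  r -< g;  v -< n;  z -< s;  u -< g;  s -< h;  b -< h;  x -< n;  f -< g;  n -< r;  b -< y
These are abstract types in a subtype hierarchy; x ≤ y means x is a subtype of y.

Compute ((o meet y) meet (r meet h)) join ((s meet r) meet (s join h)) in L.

o ∧ y = b
r ∧ h = b
b ∧ b = b
s ∧ r = z
s ∨ h = h
z ∧ h = z
b ∨ z = b

b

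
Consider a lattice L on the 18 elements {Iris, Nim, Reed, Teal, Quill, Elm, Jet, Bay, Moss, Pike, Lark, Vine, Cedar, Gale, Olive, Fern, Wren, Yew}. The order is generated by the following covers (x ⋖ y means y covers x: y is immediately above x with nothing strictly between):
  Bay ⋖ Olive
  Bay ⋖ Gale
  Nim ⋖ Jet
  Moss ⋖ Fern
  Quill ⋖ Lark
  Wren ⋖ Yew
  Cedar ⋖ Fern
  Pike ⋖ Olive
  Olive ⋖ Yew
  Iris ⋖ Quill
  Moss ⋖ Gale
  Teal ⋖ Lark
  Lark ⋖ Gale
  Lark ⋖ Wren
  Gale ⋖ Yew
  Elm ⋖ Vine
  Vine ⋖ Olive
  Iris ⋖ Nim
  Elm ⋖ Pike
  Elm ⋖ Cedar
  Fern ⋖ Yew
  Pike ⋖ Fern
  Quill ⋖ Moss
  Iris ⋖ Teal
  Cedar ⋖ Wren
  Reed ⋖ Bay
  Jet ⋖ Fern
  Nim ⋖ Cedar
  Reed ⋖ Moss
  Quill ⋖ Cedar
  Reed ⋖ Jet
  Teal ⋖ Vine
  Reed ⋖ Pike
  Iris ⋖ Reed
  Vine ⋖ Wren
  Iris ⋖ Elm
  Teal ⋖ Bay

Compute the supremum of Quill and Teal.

Common upper bounds of {Quill, Teal}: Gale, Lark, Wren, Yew.
The least among these is Lark.

Lark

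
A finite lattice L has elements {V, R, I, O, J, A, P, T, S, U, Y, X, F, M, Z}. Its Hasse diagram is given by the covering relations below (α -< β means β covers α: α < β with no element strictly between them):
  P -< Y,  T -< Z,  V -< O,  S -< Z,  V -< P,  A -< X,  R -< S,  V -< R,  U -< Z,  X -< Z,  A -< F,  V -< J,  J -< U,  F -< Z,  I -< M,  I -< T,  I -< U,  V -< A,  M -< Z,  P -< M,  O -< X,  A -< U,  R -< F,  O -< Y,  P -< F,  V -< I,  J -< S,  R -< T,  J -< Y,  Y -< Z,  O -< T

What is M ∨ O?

Common upper bounds of {M, O}: Z.
The least among these is Z.

Z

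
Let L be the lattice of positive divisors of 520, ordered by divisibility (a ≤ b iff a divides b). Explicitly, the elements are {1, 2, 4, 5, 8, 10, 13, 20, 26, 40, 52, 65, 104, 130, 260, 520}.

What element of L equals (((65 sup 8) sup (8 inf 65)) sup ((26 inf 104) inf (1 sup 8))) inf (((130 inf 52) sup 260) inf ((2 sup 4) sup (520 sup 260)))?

65 ∨ 8 = 520
8 ∧ 65 = 1
520 ∨ 1 = 520
26 ∧ 104 = 26
1 ∨ 8 = 8
26 ∧ 8 = 2
520 ∨ 2 = 520
130 ∧ 52 = 26
26 ∨ 260 = 260
2 ∨ 4 = 4
520 ∨ 260 = 520
4 ∨ 520 = 520
260 ∧ 520 = 260
520 ∧ 260 = 260

260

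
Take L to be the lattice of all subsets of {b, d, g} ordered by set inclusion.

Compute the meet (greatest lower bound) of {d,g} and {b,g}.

Under ⊆, meet is intersection: {d,g} ∩ {b,g} = {g}.

{g}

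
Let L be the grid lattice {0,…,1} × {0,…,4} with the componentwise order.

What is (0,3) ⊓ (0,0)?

(0,0)

In a product of chains, the meet is componentwise min, giving (0,0).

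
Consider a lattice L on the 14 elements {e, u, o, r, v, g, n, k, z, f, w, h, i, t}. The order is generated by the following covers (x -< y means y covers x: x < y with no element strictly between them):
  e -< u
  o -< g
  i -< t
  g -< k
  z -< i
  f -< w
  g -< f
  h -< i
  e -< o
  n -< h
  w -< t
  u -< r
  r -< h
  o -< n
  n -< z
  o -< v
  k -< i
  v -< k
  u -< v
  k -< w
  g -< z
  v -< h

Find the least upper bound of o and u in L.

v

Common upper bounds of {o, u}: h, i, k, t, v, w.
The least among these is v.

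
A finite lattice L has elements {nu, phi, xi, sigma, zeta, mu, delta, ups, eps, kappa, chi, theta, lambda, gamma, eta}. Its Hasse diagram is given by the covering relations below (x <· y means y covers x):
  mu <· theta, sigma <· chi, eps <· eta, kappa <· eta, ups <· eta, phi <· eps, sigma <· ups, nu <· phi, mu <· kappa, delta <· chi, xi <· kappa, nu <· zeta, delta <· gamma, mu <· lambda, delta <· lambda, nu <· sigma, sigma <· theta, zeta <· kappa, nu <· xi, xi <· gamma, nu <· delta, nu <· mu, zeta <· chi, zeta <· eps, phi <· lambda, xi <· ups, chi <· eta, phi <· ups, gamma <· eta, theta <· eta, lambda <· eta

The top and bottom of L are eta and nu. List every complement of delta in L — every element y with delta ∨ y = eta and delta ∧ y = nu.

eps, kappa, theta, ups

Need y with delta ∨ y = eta and delta ∧ y = nu.
Checking each element gives: eps, kappa, theta, ups.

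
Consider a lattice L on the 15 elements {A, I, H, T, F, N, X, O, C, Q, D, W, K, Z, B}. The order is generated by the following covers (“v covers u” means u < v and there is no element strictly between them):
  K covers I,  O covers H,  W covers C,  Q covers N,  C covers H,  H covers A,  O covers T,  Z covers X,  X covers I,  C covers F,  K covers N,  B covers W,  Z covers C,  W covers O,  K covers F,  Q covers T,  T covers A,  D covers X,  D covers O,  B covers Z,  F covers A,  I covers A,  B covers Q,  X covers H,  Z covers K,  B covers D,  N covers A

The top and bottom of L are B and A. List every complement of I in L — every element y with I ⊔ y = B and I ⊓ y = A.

Q, W

Need y with I ∨ y = B and I ∧ y = A.
Checking each element gives: Q, W.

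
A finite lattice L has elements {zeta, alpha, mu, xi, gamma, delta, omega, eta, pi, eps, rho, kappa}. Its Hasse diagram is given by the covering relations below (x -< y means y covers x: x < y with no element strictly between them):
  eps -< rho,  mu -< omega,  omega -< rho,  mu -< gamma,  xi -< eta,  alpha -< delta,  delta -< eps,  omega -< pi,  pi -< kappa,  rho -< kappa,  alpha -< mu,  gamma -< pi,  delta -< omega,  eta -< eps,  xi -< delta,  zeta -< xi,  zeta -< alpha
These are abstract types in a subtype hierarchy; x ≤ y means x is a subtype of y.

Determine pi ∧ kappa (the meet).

Common lower bounds of {pi, kappa}: alpha, delta, gamma, mu, omega, pi, xi, zeta.
The greatest among these is pi.

pi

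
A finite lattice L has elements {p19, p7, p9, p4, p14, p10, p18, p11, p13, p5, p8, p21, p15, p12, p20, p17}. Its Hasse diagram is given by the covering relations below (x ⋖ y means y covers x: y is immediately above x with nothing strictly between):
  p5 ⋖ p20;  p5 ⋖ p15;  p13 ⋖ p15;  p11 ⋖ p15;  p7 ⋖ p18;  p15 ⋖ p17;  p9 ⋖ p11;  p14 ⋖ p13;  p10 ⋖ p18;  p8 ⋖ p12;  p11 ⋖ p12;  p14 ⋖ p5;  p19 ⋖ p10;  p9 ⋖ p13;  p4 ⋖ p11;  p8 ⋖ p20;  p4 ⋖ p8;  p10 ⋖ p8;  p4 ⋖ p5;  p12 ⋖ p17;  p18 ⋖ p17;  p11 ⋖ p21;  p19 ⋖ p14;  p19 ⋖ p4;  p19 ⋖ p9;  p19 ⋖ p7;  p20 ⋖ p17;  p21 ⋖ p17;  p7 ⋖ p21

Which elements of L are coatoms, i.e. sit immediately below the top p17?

The coatoms are exactly the elements covered by p17: p12, p15, p18, p20, p21.

p12, p15, p18, p20, p21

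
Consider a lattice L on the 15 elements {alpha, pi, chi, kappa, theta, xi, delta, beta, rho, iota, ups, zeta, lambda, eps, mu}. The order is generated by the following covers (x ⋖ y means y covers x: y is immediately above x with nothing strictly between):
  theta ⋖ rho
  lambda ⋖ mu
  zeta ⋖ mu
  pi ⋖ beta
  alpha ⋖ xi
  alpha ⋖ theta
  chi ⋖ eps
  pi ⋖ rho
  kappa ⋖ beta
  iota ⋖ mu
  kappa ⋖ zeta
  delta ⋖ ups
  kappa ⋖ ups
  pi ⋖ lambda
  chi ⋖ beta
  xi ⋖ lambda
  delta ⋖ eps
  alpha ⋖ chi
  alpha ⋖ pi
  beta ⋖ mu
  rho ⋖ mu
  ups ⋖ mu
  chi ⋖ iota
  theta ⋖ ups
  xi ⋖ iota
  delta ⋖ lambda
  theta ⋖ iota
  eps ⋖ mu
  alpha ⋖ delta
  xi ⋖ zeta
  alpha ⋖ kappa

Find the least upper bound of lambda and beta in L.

Common upper bounds of {lambda, beta}: mu.
The least among these is mu.

mu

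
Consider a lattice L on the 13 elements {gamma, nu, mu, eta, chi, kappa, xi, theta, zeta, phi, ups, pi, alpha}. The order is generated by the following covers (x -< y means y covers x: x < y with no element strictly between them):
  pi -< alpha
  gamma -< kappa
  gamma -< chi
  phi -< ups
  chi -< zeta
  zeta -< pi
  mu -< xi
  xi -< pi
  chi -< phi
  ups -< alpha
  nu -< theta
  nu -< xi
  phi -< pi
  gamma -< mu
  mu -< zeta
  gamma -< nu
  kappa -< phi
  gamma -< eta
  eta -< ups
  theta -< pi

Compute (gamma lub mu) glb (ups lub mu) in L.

mu

gamma ∨ mu = mu
ups ∨ mu = alpha
mu ∧ alpha = mu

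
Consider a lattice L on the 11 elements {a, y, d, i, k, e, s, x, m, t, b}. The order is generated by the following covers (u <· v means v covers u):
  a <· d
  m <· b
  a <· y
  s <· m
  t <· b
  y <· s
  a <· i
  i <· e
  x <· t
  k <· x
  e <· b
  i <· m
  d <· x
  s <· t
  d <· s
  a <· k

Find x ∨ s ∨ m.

Common upper bounds of {x, s, m}: b.
The least among these is b.

b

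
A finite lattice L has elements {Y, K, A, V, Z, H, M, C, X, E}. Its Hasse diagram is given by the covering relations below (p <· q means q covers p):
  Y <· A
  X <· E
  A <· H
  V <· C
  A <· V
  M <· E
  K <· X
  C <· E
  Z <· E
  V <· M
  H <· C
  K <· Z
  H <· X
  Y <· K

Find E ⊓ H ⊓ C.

H

Common lower bounds of {E, H, C}: A, H, Y.
The greatest among these is H.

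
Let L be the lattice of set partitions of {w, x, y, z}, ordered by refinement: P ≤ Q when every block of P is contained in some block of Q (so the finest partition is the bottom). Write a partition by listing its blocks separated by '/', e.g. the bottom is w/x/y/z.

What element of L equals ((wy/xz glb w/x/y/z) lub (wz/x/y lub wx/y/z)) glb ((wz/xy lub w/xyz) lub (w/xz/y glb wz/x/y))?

wxz/y

wy/xz ∧ w/x/y/z = w/x/y/z
wz/x/y ∨ wx/y/z = wxz/y
w/x/y/z ∨ wxz/y = wxz/y
wz/xy ∨ w/xyz = wxyz
w/xz/y ∧ wz/x/y = w/x/y/z
wxyz ∨ w/x/y/z = wxyz
wxz/y ∧ wxyz = wxz/y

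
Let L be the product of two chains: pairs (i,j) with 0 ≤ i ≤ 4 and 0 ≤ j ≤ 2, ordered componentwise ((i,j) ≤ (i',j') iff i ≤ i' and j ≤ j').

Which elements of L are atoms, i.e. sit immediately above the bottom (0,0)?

The atoms are exactly the elements that cover (0,0): (0,1), (1,0).

(0,1), (1,0)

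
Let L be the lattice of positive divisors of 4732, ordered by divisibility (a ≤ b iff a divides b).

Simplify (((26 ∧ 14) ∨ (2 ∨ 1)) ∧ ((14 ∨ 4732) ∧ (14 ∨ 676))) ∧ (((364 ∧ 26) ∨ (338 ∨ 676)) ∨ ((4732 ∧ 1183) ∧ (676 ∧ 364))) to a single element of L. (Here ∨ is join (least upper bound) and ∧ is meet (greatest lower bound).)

26 ∧ 14 = 2
2 ∨ 1 = 2
2 ∨ 2 = 2
14 ∨ 4732 = 4732
14 ∨ 676 = 4732
4732 ∧ 4732 = 4732
2 ∧ 4732 = 2
364 ∧ 26 = 26
338 ∨ 676 = 676
26 ∨ 676 = 676
4732 ∧ 1183 = 1183
676 ∧ 364 = 52
1183 ∧ 52 = 13
676 ∨ 13 = 676
2 ∧ 676 = 2

2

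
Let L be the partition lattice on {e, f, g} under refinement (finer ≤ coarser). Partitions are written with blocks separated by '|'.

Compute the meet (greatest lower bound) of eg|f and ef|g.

The meet (common refinement) of eg|f and ef|g intersects blocks pairwise, giving e|f|g.

e|f|g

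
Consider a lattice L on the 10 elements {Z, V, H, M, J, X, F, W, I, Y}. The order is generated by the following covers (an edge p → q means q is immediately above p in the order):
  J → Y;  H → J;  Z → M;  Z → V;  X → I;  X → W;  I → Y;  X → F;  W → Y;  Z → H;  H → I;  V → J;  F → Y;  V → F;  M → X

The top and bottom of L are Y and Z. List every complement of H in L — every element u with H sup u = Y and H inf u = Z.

Need u with H ∨ u = Y and H ∧ u = Z.
Checking each element gives: F, W.

F, W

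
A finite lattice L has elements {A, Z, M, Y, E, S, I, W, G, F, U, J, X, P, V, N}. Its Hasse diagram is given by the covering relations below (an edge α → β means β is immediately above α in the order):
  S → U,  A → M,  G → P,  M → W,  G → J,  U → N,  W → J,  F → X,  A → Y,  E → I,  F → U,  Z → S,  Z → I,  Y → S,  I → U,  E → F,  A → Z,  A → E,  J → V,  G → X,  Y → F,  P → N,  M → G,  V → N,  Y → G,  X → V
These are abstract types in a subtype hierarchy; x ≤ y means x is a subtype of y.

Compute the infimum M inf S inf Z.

Common lower bounds of {M, S, Z}: A.
The greatest among these is A.

A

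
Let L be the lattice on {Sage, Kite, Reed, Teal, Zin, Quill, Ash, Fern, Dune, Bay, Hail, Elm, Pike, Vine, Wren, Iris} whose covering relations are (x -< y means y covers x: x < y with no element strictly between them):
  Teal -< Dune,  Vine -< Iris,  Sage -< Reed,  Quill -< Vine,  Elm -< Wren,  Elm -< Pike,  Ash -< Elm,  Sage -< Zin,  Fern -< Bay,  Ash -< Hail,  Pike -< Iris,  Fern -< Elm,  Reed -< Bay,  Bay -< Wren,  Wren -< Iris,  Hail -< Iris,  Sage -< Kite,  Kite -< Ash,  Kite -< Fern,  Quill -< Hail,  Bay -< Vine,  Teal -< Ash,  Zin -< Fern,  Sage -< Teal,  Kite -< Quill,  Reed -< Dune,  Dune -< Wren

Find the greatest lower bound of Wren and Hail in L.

Common lower bounds of {Wren, Hail}: Ash, Kite, Sage, Teal.
The greatest among these is Ash.

Ash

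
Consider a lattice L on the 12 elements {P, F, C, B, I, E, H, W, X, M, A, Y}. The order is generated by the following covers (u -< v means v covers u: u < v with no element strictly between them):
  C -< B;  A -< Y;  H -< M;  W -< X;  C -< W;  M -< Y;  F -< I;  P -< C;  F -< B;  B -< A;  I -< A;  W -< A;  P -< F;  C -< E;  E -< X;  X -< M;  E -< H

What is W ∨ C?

Common upper bounds of {W, C}: A, M, W, X, Y.
The least among these is W.

W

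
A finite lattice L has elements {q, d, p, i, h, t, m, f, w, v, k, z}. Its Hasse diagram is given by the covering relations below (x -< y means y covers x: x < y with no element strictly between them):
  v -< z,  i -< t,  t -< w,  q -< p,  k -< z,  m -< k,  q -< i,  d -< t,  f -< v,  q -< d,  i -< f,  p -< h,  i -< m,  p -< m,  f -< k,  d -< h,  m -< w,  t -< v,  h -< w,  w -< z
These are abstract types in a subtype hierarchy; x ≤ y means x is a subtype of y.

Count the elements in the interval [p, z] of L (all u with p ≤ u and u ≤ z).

The interval [p, z] = {h, k, m, p, w, z}, which has 6 elements.

6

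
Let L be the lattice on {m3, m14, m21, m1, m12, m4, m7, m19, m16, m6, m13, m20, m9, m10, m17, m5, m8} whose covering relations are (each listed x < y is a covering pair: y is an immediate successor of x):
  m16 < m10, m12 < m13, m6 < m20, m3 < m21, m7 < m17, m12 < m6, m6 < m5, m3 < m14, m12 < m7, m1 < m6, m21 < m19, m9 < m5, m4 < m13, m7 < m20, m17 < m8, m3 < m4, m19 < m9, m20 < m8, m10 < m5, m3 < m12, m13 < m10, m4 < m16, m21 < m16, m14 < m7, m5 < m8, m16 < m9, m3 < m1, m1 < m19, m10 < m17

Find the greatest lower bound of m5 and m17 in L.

Common lower bounds of {m5, m17}: m10, m12, m13, m16, m21, m3, m4.
The greatest among these is m10.

m10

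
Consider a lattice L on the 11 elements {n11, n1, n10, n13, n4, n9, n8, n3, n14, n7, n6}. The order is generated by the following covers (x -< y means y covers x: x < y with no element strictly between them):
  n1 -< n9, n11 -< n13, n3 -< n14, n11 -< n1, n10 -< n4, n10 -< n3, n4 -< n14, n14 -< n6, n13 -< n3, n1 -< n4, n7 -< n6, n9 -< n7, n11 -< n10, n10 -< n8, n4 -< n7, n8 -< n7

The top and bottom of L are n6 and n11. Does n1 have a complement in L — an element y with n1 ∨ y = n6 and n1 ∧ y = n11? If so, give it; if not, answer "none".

For every candidate y, either n1 ∨ y ≠ n6 or n1 ∧ y ≠ n11; no complement exists.

none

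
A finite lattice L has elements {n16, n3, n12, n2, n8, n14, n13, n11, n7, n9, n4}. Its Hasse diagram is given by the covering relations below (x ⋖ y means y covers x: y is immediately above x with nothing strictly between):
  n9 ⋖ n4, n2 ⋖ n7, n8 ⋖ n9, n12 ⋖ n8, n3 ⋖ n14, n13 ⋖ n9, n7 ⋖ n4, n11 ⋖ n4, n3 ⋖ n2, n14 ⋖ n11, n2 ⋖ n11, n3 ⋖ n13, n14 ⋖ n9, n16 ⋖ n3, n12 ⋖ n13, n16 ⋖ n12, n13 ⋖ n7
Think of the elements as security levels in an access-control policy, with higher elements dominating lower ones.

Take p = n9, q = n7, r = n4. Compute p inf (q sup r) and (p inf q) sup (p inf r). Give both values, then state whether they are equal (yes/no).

q sup r = n4, so p inf (q sup r) = n9 inf n4 = n9.
p inf q = n13 and p inf r = n9, so (p inf q) sup (p inf r) = n13 sup n9 = n9.
Equal: yes.

n9; n9; yes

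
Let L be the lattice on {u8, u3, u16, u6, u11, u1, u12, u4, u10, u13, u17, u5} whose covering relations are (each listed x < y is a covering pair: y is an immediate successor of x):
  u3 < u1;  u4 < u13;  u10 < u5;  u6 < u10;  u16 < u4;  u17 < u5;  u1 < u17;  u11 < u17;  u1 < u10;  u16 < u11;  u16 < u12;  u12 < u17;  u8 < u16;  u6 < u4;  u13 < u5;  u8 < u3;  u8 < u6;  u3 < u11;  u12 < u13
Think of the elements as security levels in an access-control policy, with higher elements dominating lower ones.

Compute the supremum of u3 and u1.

Common upper bounds of {u3, u1}: u1, u10, u17, u5.
The least among these is u1.

u1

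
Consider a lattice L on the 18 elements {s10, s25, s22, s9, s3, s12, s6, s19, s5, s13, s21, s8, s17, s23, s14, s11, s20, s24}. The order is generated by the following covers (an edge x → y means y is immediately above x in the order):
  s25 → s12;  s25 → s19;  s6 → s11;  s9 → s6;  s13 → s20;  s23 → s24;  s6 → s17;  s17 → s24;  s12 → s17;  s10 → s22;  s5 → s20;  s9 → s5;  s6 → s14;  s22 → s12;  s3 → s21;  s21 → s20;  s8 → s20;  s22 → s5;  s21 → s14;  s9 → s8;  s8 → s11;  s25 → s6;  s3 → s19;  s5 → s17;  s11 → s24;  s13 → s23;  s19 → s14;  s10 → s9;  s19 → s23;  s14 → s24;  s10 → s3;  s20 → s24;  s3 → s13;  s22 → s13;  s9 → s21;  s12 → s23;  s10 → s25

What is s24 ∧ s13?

Common lower bounds of {s24, s13}: s10, s13, s22, s3.
The greatest among these is s13.

s13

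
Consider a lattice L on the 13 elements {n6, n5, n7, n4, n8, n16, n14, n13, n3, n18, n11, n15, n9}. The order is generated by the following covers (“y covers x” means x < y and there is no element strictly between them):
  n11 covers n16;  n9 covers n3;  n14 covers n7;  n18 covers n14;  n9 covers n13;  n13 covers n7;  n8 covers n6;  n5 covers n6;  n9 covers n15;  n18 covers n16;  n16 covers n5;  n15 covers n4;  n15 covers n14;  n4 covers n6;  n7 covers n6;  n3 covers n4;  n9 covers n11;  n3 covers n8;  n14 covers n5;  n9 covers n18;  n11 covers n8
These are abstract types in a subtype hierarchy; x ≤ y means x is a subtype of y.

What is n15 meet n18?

Common lower bounds of {n15, n18}: n14, n5, n6, n7.
The greatest among these is n14.

n14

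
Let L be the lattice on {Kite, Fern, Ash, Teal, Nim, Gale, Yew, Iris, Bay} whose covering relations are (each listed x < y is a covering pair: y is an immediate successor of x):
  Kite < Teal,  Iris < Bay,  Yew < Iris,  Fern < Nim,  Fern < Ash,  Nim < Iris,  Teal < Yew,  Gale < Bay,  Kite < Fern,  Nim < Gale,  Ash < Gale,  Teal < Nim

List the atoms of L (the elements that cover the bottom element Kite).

Fern, Teal

The atoms are exactly the elements that cover Kite: Fern, Teal.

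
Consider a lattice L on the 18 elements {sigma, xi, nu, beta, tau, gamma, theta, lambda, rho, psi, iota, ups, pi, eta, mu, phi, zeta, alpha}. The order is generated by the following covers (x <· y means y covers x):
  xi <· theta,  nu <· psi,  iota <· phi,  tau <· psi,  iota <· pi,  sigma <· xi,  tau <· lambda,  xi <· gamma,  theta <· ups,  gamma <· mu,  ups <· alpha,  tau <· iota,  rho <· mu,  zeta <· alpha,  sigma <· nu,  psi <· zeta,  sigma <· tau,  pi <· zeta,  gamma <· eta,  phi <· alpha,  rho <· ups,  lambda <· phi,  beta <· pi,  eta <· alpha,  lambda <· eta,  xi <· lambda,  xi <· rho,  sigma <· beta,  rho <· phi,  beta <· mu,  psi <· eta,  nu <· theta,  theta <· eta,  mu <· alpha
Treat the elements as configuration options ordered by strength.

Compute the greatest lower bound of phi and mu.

Common lower bounds of {phi, mu}: rho, sigma, xi.
The greatest among these is rho.

rho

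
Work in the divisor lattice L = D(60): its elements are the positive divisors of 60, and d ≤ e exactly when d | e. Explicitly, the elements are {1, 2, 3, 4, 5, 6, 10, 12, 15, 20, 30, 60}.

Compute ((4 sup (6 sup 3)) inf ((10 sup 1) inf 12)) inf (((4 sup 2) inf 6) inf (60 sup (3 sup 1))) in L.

2

6 ∨ 3 = 6
4 ∨ 6 = 12
10 ∨ 1 = 10
10 ∧ 12 = 2
12 ∧ 2 = 2
4 ∨ 2 = 4
4 ∧ 6 = 2
3 ∨ 1 = 3
60 ∨ 3 = 60
2 ∧ 60 = 2
2 ∧ 2 = 2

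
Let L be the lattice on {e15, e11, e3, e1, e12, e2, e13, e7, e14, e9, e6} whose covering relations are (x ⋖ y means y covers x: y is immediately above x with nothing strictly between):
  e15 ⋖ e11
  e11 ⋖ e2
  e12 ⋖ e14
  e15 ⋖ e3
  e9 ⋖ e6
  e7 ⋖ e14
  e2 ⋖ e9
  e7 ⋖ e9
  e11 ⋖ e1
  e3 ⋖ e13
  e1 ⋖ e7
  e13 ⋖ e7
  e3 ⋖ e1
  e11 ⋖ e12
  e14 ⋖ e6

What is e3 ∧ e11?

e15

Common lower bounds of {e3, e11}: e15.
The greatest among these is e15.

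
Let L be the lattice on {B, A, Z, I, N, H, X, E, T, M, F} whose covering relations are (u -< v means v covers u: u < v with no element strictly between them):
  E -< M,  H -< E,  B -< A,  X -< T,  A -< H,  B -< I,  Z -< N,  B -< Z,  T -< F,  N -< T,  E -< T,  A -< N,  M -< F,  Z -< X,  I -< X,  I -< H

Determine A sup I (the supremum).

Common upper bounds of {A, I}: E, F, H, M, T.
The least among these is H.

H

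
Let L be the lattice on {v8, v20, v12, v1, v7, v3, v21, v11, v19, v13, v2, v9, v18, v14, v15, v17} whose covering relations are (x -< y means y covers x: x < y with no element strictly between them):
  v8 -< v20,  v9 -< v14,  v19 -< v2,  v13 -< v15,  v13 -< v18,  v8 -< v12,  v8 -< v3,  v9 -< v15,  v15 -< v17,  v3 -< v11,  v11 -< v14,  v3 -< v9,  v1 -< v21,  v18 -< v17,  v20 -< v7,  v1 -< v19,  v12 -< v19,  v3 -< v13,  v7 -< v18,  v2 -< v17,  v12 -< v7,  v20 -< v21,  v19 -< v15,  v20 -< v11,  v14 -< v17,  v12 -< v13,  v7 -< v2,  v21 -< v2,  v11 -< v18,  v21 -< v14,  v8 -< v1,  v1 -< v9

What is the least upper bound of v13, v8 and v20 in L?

Common upper bounds of {v13, v8, v20}: v17, v18.
The least among these is v18.

v18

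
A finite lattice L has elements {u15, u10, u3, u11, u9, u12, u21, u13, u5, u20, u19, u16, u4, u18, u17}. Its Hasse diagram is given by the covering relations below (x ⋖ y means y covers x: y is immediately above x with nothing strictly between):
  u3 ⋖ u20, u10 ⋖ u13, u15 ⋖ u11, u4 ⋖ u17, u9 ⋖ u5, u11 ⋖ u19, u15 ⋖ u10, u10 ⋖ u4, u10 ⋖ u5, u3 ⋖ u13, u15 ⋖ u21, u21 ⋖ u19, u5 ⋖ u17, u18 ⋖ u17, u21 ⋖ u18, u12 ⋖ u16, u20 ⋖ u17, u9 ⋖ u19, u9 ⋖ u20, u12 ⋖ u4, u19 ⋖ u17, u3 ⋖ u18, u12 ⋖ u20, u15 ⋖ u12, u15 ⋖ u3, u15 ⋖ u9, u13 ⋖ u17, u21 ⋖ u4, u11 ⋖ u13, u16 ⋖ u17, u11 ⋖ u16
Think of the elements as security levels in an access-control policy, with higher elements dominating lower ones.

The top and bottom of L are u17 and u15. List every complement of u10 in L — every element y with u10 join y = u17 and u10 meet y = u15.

Need y with u10 ∨ y = u17 and u10 ∧ y = u15.
Checking each element gives: u16, u18, u19, u20.

u16, u18, u19, u20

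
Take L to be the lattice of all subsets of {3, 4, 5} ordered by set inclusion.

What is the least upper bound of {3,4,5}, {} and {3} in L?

Under ⊆, join is union: {3,4,5} ∪ {} ∪ {3} = {3,4,5}.

{3,4,5}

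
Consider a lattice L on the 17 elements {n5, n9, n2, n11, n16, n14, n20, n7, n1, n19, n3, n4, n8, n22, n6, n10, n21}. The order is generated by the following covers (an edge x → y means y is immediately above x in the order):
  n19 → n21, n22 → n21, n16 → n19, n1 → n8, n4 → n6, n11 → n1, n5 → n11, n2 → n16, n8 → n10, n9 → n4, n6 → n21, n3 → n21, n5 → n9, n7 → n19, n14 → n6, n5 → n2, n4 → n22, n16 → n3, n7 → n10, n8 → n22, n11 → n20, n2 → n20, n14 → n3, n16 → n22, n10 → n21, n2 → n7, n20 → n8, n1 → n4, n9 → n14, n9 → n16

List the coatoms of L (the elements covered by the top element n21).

The coatoms are exactly the elements covered by n21: n10, n19, n22, n3, n6.

n10, n19, n22, n3, n6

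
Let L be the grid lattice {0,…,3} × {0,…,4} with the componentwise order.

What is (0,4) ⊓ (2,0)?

(0,0)

In a product of chains, the meet is componentwise min, giving (0,0).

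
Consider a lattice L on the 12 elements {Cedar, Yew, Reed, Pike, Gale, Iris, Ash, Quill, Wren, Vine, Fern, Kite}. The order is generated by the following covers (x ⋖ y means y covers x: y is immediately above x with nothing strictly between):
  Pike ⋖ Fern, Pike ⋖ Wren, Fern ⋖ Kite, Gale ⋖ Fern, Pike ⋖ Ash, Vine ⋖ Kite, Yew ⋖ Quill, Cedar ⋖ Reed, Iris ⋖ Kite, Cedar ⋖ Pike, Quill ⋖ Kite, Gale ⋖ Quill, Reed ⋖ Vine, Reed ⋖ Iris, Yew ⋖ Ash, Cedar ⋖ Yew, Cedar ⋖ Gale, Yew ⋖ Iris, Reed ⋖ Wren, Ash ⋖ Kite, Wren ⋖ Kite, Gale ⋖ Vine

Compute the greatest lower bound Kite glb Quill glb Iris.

Common lower bounds of {Kite, Quill, Iris}: Cedar, Yew.
The greatest among these is Yew.

Yew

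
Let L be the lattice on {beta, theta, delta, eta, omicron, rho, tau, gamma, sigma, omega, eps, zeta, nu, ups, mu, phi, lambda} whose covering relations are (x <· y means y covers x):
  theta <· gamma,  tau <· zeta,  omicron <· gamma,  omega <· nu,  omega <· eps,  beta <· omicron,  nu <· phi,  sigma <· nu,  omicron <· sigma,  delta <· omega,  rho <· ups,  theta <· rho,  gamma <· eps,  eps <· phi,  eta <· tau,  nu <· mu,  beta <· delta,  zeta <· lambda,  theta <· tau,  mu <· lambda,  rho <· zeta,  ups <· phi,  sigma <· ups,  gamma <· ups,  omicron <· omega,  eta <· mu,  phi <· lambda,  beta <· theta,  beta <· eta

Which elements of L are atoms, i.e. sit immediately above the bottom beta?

The atoms are exactly the elements that cover beta: delta, eta, omicron, theta.

delta, eta, omicron, theta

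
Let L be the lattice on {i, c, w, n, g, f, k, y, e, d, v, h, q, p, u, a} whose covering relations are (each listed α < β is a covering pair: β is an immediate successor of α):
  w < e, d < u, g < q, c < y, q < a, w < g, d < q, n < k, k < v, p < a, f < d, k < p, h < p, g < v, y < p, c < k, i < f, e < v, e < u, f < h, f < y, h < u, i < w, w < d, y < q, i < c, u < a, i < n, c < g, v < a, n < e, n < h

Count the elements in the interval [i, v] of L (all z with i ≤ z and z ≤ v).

The interval [i, v] = {c, e, g, i, k, n, v, w}, which has 8 elements.

8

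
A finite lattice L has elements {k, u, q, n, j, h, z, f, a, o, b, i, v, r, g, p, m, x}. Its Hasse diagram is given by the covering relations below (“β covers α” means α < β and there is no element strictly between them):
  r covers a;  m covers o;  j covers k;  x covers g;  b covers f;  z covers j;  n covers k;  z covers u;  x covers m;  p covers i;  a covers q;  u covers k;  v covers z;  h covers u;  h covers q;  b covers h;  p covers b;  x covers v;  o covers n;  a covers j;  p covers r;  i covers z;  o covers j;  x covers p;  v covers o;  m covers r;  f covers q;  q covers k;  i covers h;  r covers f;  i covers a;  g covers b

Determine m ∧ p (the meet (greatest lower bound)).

r

Common lower bounds of {m, p}: a, f, j, k, q, r.
The greatest among these is r.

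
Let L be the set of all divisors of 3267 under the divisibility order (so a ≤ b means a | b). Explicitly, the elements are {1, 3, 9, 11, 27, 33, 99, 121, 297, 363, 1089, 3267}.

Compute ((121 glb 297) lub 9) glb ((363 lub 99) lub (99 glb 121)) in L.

121 ∧ 297 = 11
11 ∨ 9 = 99
363 ∨ 99 = 1089
99 ∧ 121 = 11
1089 ∨ 11 = 1089
99 ∧ 1089 = 99

99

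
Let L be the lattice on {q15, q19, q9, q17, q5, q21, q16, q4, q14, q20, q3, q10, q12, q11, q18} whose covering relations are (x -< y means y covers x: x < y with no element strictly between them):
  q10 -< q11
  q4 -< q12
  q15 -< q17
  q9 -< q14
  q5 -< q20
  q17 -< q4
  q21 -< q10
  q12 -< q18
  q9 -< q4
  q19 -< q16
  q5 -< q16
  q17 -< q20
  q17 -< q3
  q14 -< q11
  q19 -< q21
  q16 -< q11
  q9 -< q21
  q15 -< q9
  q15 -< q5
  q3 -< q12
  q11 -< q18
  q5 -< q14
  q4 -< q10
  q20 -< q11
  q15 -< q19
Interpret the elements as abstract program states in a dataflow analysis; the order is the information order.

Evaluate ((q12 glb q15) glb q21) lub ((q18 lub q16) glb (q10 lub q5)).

q11

q12 ∧ q15 = q15
q15 ∧ q21 = q15
q18 ∨ q16 = q18
q10 ∨ q5 = q11
q18 ∧ q11 = q11
q15 ∨ q11 = q11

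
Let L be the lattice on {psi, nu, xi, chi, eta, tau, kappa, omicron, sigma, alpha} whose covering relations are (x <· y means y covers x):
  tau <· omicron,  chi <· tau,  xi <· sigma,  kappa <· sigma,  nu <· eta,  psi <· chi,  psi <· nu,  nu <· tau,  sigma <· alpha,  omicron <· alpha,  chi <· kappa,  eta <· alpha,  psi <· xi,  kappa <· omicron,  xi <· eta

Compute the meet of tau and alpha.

Common lower bounds of {tau, alpha}: chi, nu, psi, tau.
The greatest among these is tau.

tau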